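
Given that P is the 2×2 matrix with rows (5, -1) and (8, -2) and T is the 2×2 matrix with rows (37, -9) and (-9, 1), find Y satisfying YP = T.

Since P sits to the right of Y, Y = TP⁻¹.
det P = -2, so P⁻¹ = [[1, -1/2], [4, -5/2]].
Y = TP⁻¹ = [[37, -9], [-9, 1]] · [[1, -1/2], [4, -5/2]] = [[1, 4], [-5, 2]].

Y = [[1, 4], [-5, 2]]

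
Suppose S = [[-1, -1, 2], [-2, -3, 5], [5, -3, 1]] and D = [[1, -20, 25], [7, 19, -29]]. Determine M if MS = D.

M = [[-1, 5, 2], [-4, -4, -1]]

Since S sits to the right of M, M = DS⁻¹.
det S = 3; the adjugate gives S⁻¹ = [[4, -5/3, 1/3], [9, -11/3, 1/3], [7, -8/3, 1/3]].
M = DS⁻¹ = [[1, -20, 25], [7, 19, -29]] · [[4, -5/3, 1/3], [9, -11/3, 1/3], [7, -8/3, 1/3]] = [[-1, 5, 2], [-4, -4, -1]].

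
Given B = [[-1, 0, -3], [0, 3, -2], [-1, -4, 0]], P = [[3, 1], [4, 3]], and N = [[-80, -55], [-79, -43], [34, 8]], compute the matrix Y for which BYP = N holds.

Y = [[-2, 2], [-3, 0], [2, 5]]

Isolating Y: multiply by B⁻¹ from the left and P⁻¹ from the right, so Y = B⁻¹NP⁻¹.
B has determinant -1; B⁻¹ = [[8, -12, -9], [-2, 3, 2], [-3, 4, 3]].
det P = 5, so P⁻¹ = [[3/5, -1/5], [-4/5, 3/5]].
B⁻¹N = [[2, 4], [-9, -3], [26, 17]].
Y = (B⁻¹N)P⁻¹ = [[-2, 2], [-3, 0], [2, 5]].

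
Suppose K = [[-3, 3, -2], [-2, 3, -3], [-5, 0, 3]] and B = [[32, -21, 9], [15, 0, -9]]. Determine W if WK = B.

W = [[-3, -4, -3], [0, 0, -3]]

Right-multiplying both sides by K⁻¹ gives W = BK⁻¹.
K has determinant 6; K⁻¹ = [[3/2, -3/2, -1/2], [7/2, -19/6, -5/6], [5/2, -5/2, -1/2]].
W = BK⁻¹ = [[32, -21, 9], [15, 0, -9]] · [[3/2, -3/2, -1/2], [7/2, -19/6, -5/6], [5/2, -5/2, -1/2]] = [[-3, -4, -3], [0, 0, -3]].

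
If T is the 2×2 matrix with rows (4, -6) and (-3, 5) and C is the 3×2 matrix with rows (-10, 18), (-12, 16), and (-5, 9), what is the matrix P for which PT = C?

T is on the right of P, so right-multiply by T⁻¹: P = CT⁻¹.
det T = 2, so T⁻¹ = [[5/2, 3], [3/2, 2]].
P = CT⁻¹ = [[-10, 18], [-12, 16], [-5, 9]] · [[5/2, 3], [3/2, 2]] = [[2, 6], [-6, -4], [1, 3]].

P = [[2, 6], [-6, -4], [1, 3]]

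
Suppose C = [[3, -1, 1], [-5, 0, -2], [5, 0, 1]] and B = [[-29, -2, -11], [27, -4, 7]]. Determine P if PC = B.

P = [[2, 6, -1], [4, 0, 3]]

Right-multiplying both sides by C⁻¹ gives P = BC⁻¹.
det C = 5; the adjugate gives C⁻¹ = [[0, 1/5, 2/5], [-1, -2/5, 1/5], [0, -1, -1]].
P = BC⁻¹ = [[-29, -2, -11], [27, -4, 7]] · [[0, 1/5, 2/5], [-1, -2/5, 1/5], [0, -1, -1]] = [[2, 6, -1], [4, 0, 3]].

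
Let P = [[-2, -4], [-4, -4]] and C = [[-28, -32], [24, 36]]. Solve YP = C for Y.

Since P sits to the right of Y, Y = CP⁻¹.
P has determinant -8; P⁻¹ = [[1/2, -1/2], [-1/2, 1/4]].
Y = CP⁻¹ = [[-28, -32], [24, 36]] · [[1/2, -1/2], [-1/2, 1/4]] = [[2, 6], [-6, -3]].

Y = [[2, 6], [-6, -3]]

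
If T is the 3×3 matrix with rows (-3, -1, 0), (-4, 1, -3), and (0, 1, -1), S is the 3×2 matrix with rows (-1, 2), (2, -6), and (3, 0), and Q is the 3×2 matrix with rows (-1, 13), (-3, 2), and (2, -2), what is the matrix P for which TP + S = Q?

TP = Q − S = [[0, 11], [-5, 8], [-1, -2]].
T is on the left of P, so left-multiply by T⁻¹: P = T⁻¹(Q − S).
det T = -2, so T⁻¹ = [[-1, 1/2, -3/2], [2, -3/2, 9/2], [2, -3/2, 7/2]].
P = T⁻¹(Q − S) = [[-1, -4], [3, 1], [4, 3]].

P = [[-1, -4], [3, 1], [4, 3]]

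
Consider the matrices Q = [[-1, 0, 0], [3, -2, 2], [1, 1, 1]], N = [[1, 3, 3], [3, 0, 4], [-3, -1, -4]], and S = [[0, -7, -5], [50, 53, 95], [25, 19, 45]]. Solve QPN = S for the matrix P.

Isolating P: multiply by Q⁻¹ from the left and N⁻¹ from the right, so P = Q⁻¹SN⁻¹.
det Q = 4; the adjugate gives Q⁻¹ = [[-1, 0, 0], [-1/4, -1/4, 1/2], [5/4, 1/4, 1/2]].
N has determinant -5; N⁻¹ = [[-4/5, -9/5, -12/5], [0, -1, -1], [3/5, 8/5, 9/5]].
Q⁻¹S = [[0, 7, 5], [0, -2, 0], [25, 14, 40]].
P = (Q⁻¹S)N⁻¹ = [[3, 1, 2], [0, 2, 2], [4, 5, -2]].

P = [[3, 1, 2], [0, 2, 2], [4, 5, -2]]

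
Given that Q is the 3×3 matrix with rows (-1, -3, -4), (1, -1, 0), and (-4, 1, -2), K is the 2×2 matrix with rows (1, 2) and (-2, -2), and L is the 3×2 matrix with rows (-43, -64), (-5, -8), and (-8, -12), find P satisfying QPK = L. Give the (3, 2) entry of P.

Left-multiply by Q⁻¹ and right-multiply by K⁻¹: P = Q⁻¹LK⁻¹.
det Q = 4, so Q⁻¹ = [[1/2, -5/2, -1], [1/2, -7/2, -1], [-3/4, 13/4, 1]].
det K = 2; the adjugate gives K⁻¹ = [[-1, -1], [1, 1/2]].
Q⁻¹L = [[-1, 0], [4, 8], [8, 10]].
P = (Q⁻¹L)K⁻¹ = [[1, 1], [4, 0], [2, -3]].

-3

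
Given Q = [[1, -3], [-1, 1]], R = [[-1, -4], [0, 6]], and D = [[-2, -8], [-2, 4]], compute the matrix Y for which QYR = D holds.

Y = Q⁻¹DR⁻¹ (apply Q⁻¹ on the left and R⁻¹ on the right).
det Q = -2; the adjugate gives Q⁻¹ = [[-1/2, -3/2], [-1/2, -1/2]].
det R = -6; the adjugate gives R⁻¹ = [[-1, -2/3], [0, 1/6]].
Q⁻¹D = [[4, -2], [2, 2]].
Y = (Q⁻¹D)R⁻¹ = [[-4, -3], [-2, -1]].

Y = [[-4, -3], [-2, -1]]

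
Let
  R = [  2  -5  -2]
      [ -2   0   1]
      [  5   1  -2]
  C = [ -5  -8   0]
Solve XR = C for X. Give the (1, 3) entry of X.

-3

R is on the right of X, so right-multiply by R⁻¹: X = CR⁻¹.
det R = -3, so R⁻¹ = [[1/3, 4, 5/3], [-1/3, -2, -2/3], [2/3, 9, 10/3]].
X = CR⁻¹ = [[-5, -8, 0]] · [[1/3, 4, 5/3], [-1/3, -2, -2/3], [2/3, 9, 10/3]] = [[1, -4, -3]].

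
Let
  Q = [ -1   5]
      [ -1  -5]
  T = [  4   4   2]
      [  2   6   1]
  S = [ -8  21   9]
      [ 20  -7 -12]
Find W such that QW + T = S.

W = [[-3, -2, 3], [-3, 3, 2]]

QW = S − T = [[-12, 17, 7], [18, -13, -13]].
Since Q multiplies W on the left, W = Q⁻¹(S − T).
det Q = 10, so Q⁻¹ = [[-1/2, -1/2], [1/10, -1/10]].
W = Q⁻¹(S − T) = [[-3, -2, 3], [-3, 3, 2]].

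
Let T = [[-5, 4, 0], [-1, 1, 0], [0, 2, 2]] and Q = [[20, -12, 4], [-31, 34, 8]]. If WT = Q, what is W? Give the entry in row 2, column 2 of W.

Right-multiplying both sides by T⁻¹ gives W = QT⁻¹.
det T = -2; the adjugate gives T⁻¹ = [[-1, 4, 0], [-1, 5, 0], [1, -5, 1/2]].
W = QT⁻¹ = [[20, -12, 4], [-31, 34, 8]] · [[-1, 4, 0], [-1, 5, 0], [1, -5, 1/2]] = [[-4, 0, 2], [5, 6, 4]].

6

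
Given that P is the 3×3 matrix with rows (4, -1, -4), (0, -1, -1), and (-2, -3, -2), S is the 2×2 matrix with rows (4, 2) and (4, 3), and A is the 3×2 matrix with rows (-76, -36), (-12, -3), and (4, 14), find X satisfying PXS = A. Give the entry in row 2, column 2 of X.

Isolating X: multiply by P⁻¹ from the left and S⁻¹ from the right, so X = P⁻¹AS⁻¹.
det P = 2; the adjugate gives P⁻¹ = [[-1/2, 5, -3/2], [1, -8, 2], [-1, 7, -2]].
det S = 4; the adjugate gives S⁻¹ = [[3/4, -1/2], [-1, 1]].
P⁻¹A = [[-28, -18], [28, 16], [-16, -13]].
X = (P⁻¹A)S⁻¹ = [[-3, -4], [5, 2], [1, -5]].

2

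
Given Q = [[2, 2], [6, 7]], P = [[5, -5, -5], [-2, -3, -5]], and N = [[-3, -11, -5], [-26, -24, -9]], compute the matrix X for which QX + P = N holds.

QX = N − P = [[-8, -6, 0], [-24, -21, -4]].
Q is on the left of X, so left-multiply by Q⁻¹: X = Q⁻¹(N − P).
Q has determinant 2; Q⁻¹ = [[7/2, -1], [-3, 1]].
X = Q⁻¹(N − P) = [[-4, 0, 4], [0, -3, -4]].

X = [[-4, 0, 4], [0, -3, -4]]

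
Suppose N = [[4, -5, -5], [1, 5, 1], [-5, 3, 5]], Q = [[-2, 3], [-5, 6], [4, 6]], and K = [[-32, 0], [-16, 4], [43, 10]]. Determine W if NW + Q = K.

W = [[-5, 3], [-2, -2], [4, 5]]

NW = K − Q = [[-30, -3], [-11, -2], [39, 4]].
Left-multiplying both sides by N⁻¹ gives W = N⁻¹(K − Q).
det N = -2; the adjugate gives N⁻¹ = [[-11, -5, -10], [5, 5/2, 9/2], [-14, -13/2, -25/2]].
W = N⁻¹(K − Q) = [[-5, 3], [-2, -2], [4, 5]].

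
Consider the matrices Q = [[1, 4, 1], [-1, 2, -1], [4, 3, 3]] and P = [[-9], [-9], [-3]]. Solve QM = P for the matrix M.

Since Q multiplies M on the left, M = Q⁻¹P.
det Q = -6; the adjugate gives Q⁻¹ = [[-3/2, 3/2, 1], [1/6, 1/6, 0], [11/6, -13/6, -1]].
M = Q⁻¹P = [[-3/2, 3/2, 1], [1/6, 1/6, 0], [11/6, -13/6, -1]] · [[-9], [-9], [-3]] = [[-3], [-3], [6]].

M = [[-3], [-3], [6]]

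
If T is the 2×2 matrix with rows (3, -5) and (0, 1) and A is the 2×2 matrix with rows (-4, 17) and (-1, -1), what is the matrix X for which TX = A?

T is on the left of X, so left-multiply by T⁻¹: X = T⁻¹A.
det T = 3; the adjugate gives T⁻¹ = [[1/3, 5/3], [0, 1]].
X = T⁻¹A = [[1/3, 5/3], [0, 1]] · [[-4, 17], [-1, -1]] = [[-3, 4], [-1, -1]].

X = [[-3, 4], [-1, -1]]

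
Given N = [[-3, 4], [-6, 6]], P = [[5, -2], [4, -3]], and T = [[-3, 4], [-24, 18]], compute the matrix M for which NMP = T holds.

Left-multiply by N⁻¹ and right-multiply by P⁻¹: M = N⁻¹TP⁻¹.
det N = 6; the adjugate gives N⁻¹ = [[1, -2/3], [1, -1/2]].
P has determinant -7; P⁻¹ = [[3/7, -2/7], [4/7, -5/7]].
N⁻¹T = [[13, -8], [9, -5]].
M = (N⁻¹T)P⁻¹ = [[1, 2], [1, 1]].

M = [[1, 2], [1, 1]]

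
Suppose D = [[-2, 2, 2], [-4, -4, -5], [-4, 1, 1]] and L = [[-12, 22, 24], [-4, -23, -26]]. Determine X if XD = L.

Since D sits to the right of X, X = LD⁻¹.
det D = 6, so D⁻¹ = [[1/6, 0, -1/3], [4, 1, -3], [-10/3, -1, 8/3]].
X = LD⁻¹ = [[-12, 22, 24], [-4, -23, -26]] · [[1/6, 0, -1/3], [4, 1, -3], [-10/3, -1, 8/3]] = [[6, -2, 2], [-6, 3, 1]].

X = [[6, -2, 2], [-6, 3, 1]]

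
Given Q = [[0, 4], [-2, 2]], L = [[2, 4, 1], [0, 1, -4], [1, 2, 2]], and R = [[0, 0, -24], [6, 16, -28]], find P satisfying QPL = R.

P = [[-2, -2, 1], [2, 0, -4]]

Isolating P: multiply by Q⁻¹ from the left and L⁻¹ from the right, so P = Q⁻¹RL⁻¹.
det Q = 8, so Q⁻¹ = [[1/4, -1/2], [1/4, 0]].
det L = 3; the adjugate gives L⁻¹ = [[10/3, -2, -17/3], [-4/3, 1, 8/3], [-1/3, 0, 2/3]].
Q⁻¹R = [[-3, -8, 8], [0, 0, -6]].
P = (Q⁻¹R)L⁻¹ = [[-2, -2, 1], [2, 0, -4]].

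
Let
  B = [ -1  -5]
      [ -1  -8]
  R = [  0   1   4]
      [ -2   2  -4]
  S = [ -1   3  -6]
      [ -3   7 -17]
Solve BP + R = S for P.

P = [[1, 3, 5], [0, -1, 1]]

BP = S − R = [[-1, 2, -10], [-1, 5, -13]].
Since B multiplies P on the left, P = B⁻¹(S − R).
B has determinant 3; B⁻¹ = [[-8/3, 5/3], [1/3, -1/3]].
P = B⁻¹(S − R) = [[1, 3, 5], [0, -1, 1]].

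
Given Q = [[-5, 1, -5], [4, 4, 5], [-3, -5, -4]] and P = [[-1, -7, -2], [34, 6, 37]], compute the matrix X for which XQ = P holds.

Q is on the right of X, so right-multiply by Q⁻¹: X = PQ⁻¹.
det Q = -4, so Q⁻¹ = [[-9/4, -29/4, -25/4], [-1/4, -5/4, -5/4], [2, 7, 6]].
X = PQ⁻¹ = [[-1, -7, -2], [34, 6, 37]] · [[-9/4, -29/4, -25/4], [-1/4, -5/4, -5/4], [2, 7, 6]] = [[0, 2, 3], [-4, 5, 2]].

X = [[0, 2, 3], [-4, 5, 2]]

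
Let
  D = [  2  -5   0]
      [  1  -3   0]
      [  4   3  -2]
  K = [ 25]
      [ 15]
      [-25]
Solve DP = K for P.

Left-multiplying both sides by D⁻¹ gives P = D⁻¹K.
D has determinant 2; D⁻¹ = [[3, -5, 0], [1, -2, 0], [15/2, -13, -1/2]].
P = D⁻¹K = [[3, -5, 0], [1, -2, 0], [15/2, -13, -1/2]] · [[25], [15], [-25]] = [[0], [-5], [5]].

P = [[0], [-5], [5]]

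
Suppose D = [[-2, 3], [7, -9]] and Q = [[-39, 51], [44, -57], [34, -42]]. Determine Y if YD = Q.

Right-multiplying both sides by D⁻¹ gives Y = QD⁻¹.
det D = -3; the adjugate gives D⁻¹ = [[3, 1], [7/3, 2/3]].
Y = QD⁻¹ = [[-39, 51], [44, -57], [34, -42]] · [[3, 1], [7/3, 2/3]] = [[2, -5], [-1, 6], [4, 6]].

Y = [[2, -5], [-1, 6], [4, 6]]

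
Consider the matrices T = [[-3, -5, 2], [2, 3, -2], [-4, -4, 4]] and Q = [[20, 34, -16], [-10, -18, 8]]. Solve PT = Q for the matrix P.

P = [[-4, 6, 1], [2, -4, -1]]

Right-multiplying both sides by T⁻¹ gives P = QT⁻¹.
det T = -4; the adjugate gives T⁻¹ = [[-1, -3, -1], [0, 1, 1/2], [-1, -2, -1/4]].
P = QT⁻¹ = [[20, 34, -16], [-10, -18, 8]] · [[-1, -3, -1], [0, 1, 1/2], [-1, -2, -1/4]] = [[-4, 6, 1], [2, -4, -1]].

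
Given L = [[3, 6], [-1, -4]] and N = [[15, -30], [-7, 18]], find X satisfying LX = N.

X = [[3, -2], [1, -4]]

Since L multiplies X on the left, X = L⁻¹N.
det L = -6; the adjugate gives L⁻¹ = [[2/3, 1], [-1/6, -1/2]].
X = L⁻¹N = [[2/3, 1], [-1/6, -1/2]] · [[15, -30], [-7, 18]] = [[3, -2], [1, -4]].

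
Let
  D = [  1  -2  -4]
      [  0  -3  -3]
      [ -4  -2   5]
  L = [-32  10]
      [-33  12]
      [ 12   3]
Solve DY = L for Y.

Y = [[2, -4], [5, -1], [6, -3]]

Left-multiplying both sides by D⁻¹ gives Y = D⁻¹L.
det D = 3; the adjugate gives D⁻¹ = [[-7, 6, -2], [4, -11/3, 1], [-4, 10/3, -1]].
Y = D⁻¹L = [[-7, 6, -2], [4, -11/3, 1], [-4, 10/3, -1]] · [[-32, 10], [-33, 12], [12, 3]] = [[2, -4], [5, -1], [6, -3]].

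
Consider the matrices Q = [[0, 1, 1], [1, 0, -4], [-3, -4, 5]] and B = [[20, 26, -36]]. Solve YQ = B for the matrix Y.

Q is on the right of Y, so right-multiply by Q⁻¹: Y = BQ⁻¹.
det Q = 3, so Q⁻¹ = [[-16/3, -3, -4/3], [7/3, 1, 1/3], [-4/3, -1, -1/3]].
Y = BQ⁻¹ = [[20, 26, -36]] · [[-16/3, -3, -4/3], [7/3, 1, 1/3], [-4/3, -1, -1/3]] = [[2, 2, -6]].

Y = [[2, 2, -6]]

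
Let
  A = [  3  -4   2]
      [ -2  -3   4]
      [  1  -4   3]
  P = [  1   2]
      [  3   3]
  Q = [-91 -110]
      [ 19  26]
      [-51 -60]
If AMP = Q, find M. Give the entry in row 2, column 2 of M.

4

Isolating M: multiply by A⁻¹ from the left and P⁻¹ from the right, so M = A⁻¹QP⁻¹.
det A = 3; the adjugate gives A⁻¹ = [[7/3, 4/3, -10/3], [10/3, 7/3, -16/3], [11/3, 8/3, -17/3]].
det P = -3, so P⁻¹ = [[-1, 2/3], [1, -1/3]].
A⁻¹Q = [[-17, -22], [13, 14], [6, 6]].
M = (A⁻¹Q)P⁻¹ = [[-5, -4], [1, 4], [0, 2]].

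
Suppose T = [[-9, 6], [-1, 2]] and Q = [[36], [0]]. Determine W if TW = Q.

Since T multiplies W on the left, W = T⁻¹Q.
det T = -12, so T⁻¹ = [[-1/6, 1/2], [-1/12, 3/4]].
W = T⁻¹Q = [[-1/6, 1/2], [-1/12, 3/4]] · [[36], [0]] = [[-6], [-3]].

W = [[-6], [-3]]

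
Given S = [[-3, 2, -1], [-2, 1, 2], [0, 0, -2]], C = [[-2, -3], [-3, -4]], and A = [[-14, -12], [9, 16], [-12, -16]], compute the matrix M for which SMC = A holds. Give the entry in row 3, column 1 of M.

M = S⁻¹AC⁻¹ (apply S⁻¹ on the left and C⁻¹ on the right).
det S = -2, so S⁻¹ = [[1, -2, -5/2], [2, -3, -4], [0, 0, -1/2]].
C has determinant -1; C⁻¹ = [[4, -3], [-3, 2]].
S⁻¹A = [[-2, -4], [-7, -8], [6, 8]].
M = (S⁻¹A)C⁻¹ = [[4, -2], [-4, 5], [0, -2]].

0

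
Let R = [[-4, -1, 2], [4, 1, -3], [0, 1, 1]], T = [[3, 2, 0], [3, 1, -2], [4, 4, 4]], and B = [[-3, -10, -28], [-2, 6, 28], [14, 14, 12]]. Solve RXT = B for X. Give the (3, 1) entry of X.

5

Isolating X: multiply by R⁻¹ from the left and T⁻¹ from the right, so X = R⁻¹BT⁻¹.
det R = -4, so R⁻¹ = [[-1, -3/4, -1/4], [1, 1, 1], [-1, -1, 0]].
T has determinant -4; T⁻¹ = [[-3, 2, 1], [5, -3, -3/2], [-2, 1, 3/4]].
R⁻¹B = [[1, 2, 4], [9, 10, 12], [5, 4, 0]].
X = (R⁻¹B)T⁻¹ = [[-1, 0, 1], [-1, 0, 3], [5, -2, -1]].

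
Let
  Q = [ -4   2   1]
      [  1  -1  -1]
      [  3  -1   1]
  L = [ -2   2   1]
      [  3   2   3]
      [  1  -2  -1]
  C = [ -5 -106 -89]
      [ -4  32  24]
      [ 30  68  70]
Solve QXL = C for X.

Left-multiply by Q⁻¹ and right-multiply by L⁻¹: X = Q⁻¹CL⁻¹.
det Q = 2; the adjugate gives Q⁻¹ = [[-1, -3/2, -1/2], [-2, -7/2, -3/2], [1, 1, 1]].
det L = -4, so L⁻¹ = [[-1, 0, -1], [-3/2, -1/4, -9/4], [2, 1/2, 5/2]].
Q⁻¹C = [[-4, 24, 18], [-21, -2, -11], [21, -6, 5]].
X = (Q⁻¹C)L⁻¹ = [[4, 3, -5], [2, -5, -2], [-2, 4, 5]].

X = [[4, 3, -5], [2, -5, -2], [-2, 4, 5]]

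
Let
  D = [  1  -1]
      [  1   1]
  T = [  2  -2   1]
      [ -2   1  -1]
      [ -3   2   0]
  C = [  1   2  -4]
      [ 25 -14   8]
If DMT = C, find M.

Isolating M: multiply by D⁻¹ from the left and T⁻¹ from the right, so M = D⁻¹CT⁻¹.
D has determinant 2; D⁻¹ = [[1/2, 1/2], [-1/2, 1/2]].
det T = -3, so T⁻¹ = [[-2/3, -2/3, -1/3], [-1, -1, 0], [1/3, -2/3, 2/3]].
D⁻¹C = [[13, -6, 2], [12, -8, 6]].
M = (D⁻¹C)T⁻¹ = [[-2, -4, -3], [2, -4, 0]].

M = [[-2, -4, -3], [2, -4, 0]]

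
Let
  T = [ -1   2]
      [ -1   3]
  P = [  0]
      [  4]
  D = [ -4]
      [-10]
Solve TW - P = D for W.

TW = D + P = [[-4], [-6]].
Since T multiplies W on the left, W = T⁻¹(D + P).
T has determinant -1; T⁻¹ = [[-3, 2], [-1, 1]].
W = T⁻¹(D + P) = [[0], [-2]].

W = [[0], [-2]]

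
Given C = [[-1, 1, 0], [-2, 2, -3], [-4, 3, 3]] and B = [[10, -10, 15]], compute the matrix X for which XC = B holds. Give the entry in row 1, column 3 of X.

0

Since C sits to the right of X, X = BC⁻¹.
det C = 3; the adjugate gives C⁻¹ = [[5, -1, -1], [6, -1, -1], [2/3, -1/3, 0]].
X = BC⁻¹ = [[10, -10, 15]] · [[5, -1, -1], [6, -1, -1], [2/3, -1/3, 0]] = [[0, -5, 0]].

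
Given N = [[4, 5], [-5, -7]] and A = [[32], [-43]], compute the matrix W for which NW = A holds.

W = [[3], [4]]

Left-multiplying both sides by N⁻¹ gives W = N⁻¹A.
det N = -3; the adjugate gives N⁻¹ = [[7/3, 5/3], [-5/3, -4/3]].
W = N⁻¹A = [[7/3, 5/3], [-5/3, -4/3]] · [[32], [-43]] = [[3], [4]].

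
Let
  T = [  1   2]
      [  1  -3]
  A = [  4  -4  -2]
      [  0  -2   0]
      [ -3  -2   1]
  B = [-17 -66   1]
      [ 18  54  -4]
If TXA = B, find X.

X = [[3, -2, 5], [2, 3, 5]]

Isolating X: multiply by T⁻¹ from the left and A⁻¹ from the right, so X = T⁻¹BA⁻¹.
det T = -5, so T⁻¹ = [[3/5, 2/5], [1/5, -1/5]].
A has determinant 4; A⁻¹ = [[-1/2, 2, -1], [0, -1/2, 0], [-3/2, 5, -2]].
T⁻¹B = [[-3, -18, -1], [-7, -24, 1]].
X = (T⁻¹B)A⁻¹ = [[3, -2, 5], [2, 3, 5]].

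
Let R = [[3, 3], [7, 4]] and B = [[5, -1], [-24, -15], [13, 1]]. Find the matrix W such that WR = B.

W = [[-3, 2], [-1, -3], [-5, 4]]

Since R sits to the right of W, W = BR⁻¹.
det R = -9, so R⁻¹ = [[-4/9, 1/3], [7/9, -1/3]].
W = BR⁻¹ = [[5, -1], [-24, -15], [13, 1]] · [[-4/9, 1/3], [7/9, -1/3]] = [[-3, 2], [-1, -3], [-5, 4]].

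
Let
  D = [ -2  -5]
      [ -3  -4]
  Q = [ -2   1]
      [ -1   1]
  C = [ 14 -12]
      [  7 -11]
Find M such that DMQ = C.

M = [[-4, 5], [2, 0]]

Left-multiply by D⁻¹ and right-multiply by Q⁻¹: M = D⁻¹CQ⁻¹.
det D = -7, so D⁻¹ = [[4/7, -5/7], [-3/7, 2/7]].
det Q = -1; the adjugate gives Q⁻¹ = [[-1, 1], [-1, 2]].
D⁻¹C = [[3, 1], [-4, 2]].
M = (D⁻¹C)Q⁻¹ = [[-4, 5], [2, 0]].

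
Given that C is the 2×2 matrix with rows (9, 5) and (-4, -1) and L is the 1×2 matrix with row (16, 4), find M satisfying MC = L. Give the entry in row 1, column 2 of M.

-4

Right-multiplying both sides by C⁻¹ gives M = LC⁻¹.
C has determinant 11; C⁻¹ = [[-1/11, -5/11], [4/11, 9/11]].
M = LC⁻¹ = [[16, 4]] · [[-1/11, -5/11], [4/11, 9/11]] = [[0, -4]].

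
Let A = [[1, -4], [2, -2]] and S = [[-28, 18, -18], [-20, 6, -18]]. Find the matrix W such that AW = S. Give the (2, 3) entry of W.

Left-multiplying both sides by A⁻¹ gives W = A⁻¹S.
A has determinant 6; A⁻¹ = [[-1/3, 2/3], [-1/3, 1/6]].
W = A⁻¹S = [[-1/3, 2/3], [-1/3, 1/6]] · [[-28, 18, -18], [-20, 6, -18]] = [[-4, -2, -6], [6, -5, 3]].

3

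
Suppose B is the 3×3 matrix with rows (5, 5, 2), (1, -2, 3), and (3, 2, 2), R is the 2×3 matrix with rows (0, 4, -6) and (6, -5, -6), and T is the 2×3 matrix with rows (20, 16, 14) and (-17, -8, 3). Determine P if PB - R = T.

P = [[4, 0, 0], [-5, -1, 5]]

PB = T + R = [[20, 20, 8], [-11, -13, -3]].
Right-multiplying both sides by B⁻¹ gives P = (T + R)B⁻¹.
B has determinant 1; B⁻¹ = [[-10, -6, 19], [7, 4, -13], [8, 5, -15]].
P = (T + R)B⁻¹ = [[4, 0, 0], [-5, -1, 5]].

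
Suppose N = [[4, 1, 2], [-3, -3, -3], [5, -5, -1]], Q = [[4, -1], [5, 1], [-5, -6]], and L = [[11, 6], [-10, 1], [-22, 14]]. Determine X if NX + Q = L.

X = [[0, 4], [3, 1], [2, -5]]

NX = L − Q = [[7, 7], [-15, 0], [-17, 20]].
Since N multiplies X on the left, X = N⁻¹(L − Q).
det N = -6; the adjugate gives N⁻¹ = [[2, 3/2, -1/2], [3, 7/3, -1], [-5, -25/6, 3/2]].
X = N⁻¹(L − Q) = [[0, 4], [3, 1], [2, -5]].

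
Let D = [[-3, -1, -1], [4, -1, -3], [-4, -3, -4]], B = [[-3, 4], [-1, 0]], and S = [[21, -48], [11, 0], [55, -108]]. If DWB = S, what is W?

W = [[2, -4], [5, -2], [1, -1]]

Left-multiply by D⁻¹ and right-multiply by B⁻¹: W = D⁻¹SB⁻¹.
det D = 3; the adjugate gives D⁻¹ = [[-5/3, -1/3, 2/3], [28/3, 8/3, -13/3], [-16/3, -5/3, 7/3]].
det B = 4; the adjugate gives B⁻¹ = [[0, -1], [1/4, -3/4]].
D⁻¹S = [[-2, 8], [-13, 20], [-2, 4]].
W = (D⁻¹S)B⁻¹ = [[2, -4], [5, -2], [1, -1]].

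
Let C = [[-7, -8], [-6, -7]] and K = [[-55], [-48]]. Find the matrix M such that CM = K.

C is on the left of M, so left-multiply by C⁻¹: M = C⁻¹K.
det C = 1, so C⁻¹ = [[-7, 8], [6, -7]].
M = C⁻¹K = [[-7, 8], [6, -7]] · [[-55], [-48]] = [[1], [6]].

M = [[1], [6]]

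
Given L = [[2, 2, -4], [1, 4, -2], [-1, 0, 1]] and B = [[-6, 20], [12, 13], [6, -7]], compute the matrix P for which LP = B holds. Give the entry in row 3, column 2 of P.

Since L multiplies P on the left, P = L⁻¹B.
det L = -6; the adjugate gives L⁻¹ = [[-2/3, 1/3, -2], [-1/6, 1/3, 0], [-2/3, 1/3, -1]].
P = L⁻¹B = [[-2/3, 1/3, -2], [-1/6, 1/3, 0], [-2/3, 1/3, -1]] · [[-6, 20], [12, 13], [6, -7]] = [[-4, 5], [5, 1], [2, -2]].

-2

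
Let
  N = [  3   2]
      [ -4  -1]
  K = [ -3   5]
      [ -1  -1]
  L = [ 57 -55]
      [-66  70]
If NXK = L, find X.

Isolating X: multiply by N⁻¹ from the left and K⁻¹ from the right, so X = N⁻¹LK⁻¹.
N has determinant 5; N⁻¹ = [[-1/5, -2/5], [4/5, 3/5]].
det K = 8; the adjugate gives K⁻¹ = [[-1/8, -5/8], [1/8, -3/8]].
N⁻¹L = [[15, -17], [6, -2]].
X = (N⁻¹L)K⁻¹ = [[-4, -3], [-1, -3]].

X = [[-4, -3], [-1, -3]]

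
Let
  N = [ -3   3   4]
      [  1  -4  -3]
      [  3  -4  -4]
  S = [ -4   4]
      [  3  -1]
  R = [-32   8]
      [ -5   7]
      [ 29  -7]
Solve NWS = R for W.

Left-multiply by N⁻¹ and right-multiply by S⁻¹: W = N⁻¹RS⁻¹.
det N = 5; the adjugate gives N⁻¹ = [[4/5, -4/5, 7/5], [-1, 0, -1], [8/5, -3/5, 9/5]].
S has determinant -8; S⁻¹ = [[1/8, 1/2], [3/8, 1/2]].
N⁻¹R = [[19, -9], [3, -1], [4, -4]].
W = (N⁻¹R)S⁻¹ = [[-1, 5], [0, 1], [-1, 0]].

W = [[-1, 5], [0, 1], [-1, 0]]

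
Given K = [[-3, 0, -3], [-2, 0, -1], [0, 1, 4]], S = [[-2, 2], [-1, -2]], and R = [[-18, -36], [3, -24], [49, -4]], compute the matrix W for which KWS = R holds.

W = [[5, -1], [3, 5], [-5, -5]]

W = K⁻¹RS⁻¹ (apply K⁻¹ on the left and S⁻¹ on the right).
det K = 3; the adjugate gives K⁻¹ = [[1/3, -1, 0], [8/3, -4, 1], [-2/3, 1, 0]].
S has determinant 6; S⁻¹ = [[-1/3, -1/3], [1/6, -1/3]].
K⁻¹R = [[-9, 12], [-11, -4], [15, 0]].
W = (K⁻¹R)S⁻¹ = [[5, -1], [3, 5], [-5, -5]].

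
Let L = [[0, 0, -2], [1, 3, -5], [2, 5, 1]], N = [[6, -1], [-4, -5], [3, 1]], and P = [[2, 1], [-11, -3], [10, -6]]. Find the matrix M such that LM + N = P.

LM = P − N = [[-4, 2], [-7, 2], [7, -7]].
Since L multiplies M on the left, M = L⁻¹(P − N).
L has determinant 2; L⁻¹ = [[14, -5, 3], [-11/2, 2, -1], [-1/2, 0, 0]].
M = L⁻¹(P − N) = [[0, -3], [1, 0], [2, -1]].

M = [[0, -3], [1, 0], [2, -1]]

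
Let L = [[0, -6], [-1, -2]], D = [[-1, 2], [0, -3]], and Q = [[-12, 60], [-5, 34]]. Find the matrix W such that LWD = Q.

W = [[-1, 4], [-2, 2]]

Left-multiply by L⁻¹ and right-multiply by D⁻¹: W = L⁻¹QD⁻¹.
det L = -6, so L⁻¹ = [[1/3, -1], [-1/6, 0]].
det D = 3; the adjugate gives D⁻¹ = [[-1, -2/3], [0, -1/3]].
L⁻¹Q = [[1, -14], [2, -10]].
W = (L⁻¹Q)D⁻¹ = [[-1, 4], [-2, 2]].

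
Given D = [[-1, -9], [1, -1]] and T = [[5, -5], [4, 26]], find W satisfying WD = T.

W = [[0, 5], [-3, 1]]

Since D sits to the right of W, W = TD⁻¹.
D has determinant 10; D⁻¹ = [[-1/10, 9/10], [-1/10, -1/10]].
W = TD⁻¹ = [[5, -5], [4, 26]] · [[-1/10, 9/10], [-1/10, -1/10]] = [[0, 5], [-3, 1]].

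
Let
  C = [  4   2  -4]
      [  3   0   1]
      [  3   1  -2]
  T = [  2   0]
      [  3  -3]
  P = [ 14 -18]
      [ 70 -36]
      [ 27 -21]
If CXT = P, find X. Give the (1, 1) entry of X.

Left-multiply by C⁻¹ and right-multiply by T⁻¹: X = C⁻¹PT⁻¹.
C has determinant 2; C⁻¹ = [[-1/2, 0, 1], [9/2, 2, -8], [3/2, 1, -3]].
det T = -6; the adjugate gives T⁻¹ = [[1/2, 0], [1/2, -1/3]].
C⁻¹P = [[20, -12], [-13, 15], [10, 0]].
X = (C⁻¹P)T⁻¹ = [[4, 4], [1, -5], [5, 0]].

4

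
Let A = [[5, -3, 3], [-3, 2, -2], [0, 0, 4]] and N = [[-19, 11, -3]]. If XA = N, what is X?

X = [[-5, -2, 2]]

A is on the right of X, so right-multiply by A⁻¹: X = NA⁻¹.
det A = 4; the adjugate gives A⁻¹ = [[2, 3, 0], [3, 5, 1/4], [0, 0, 1/4]].
X = NA⁻¹ = [[-19, 11, -3]] · [[2, 3, 0], [3, 5, 1/4], [0, 0, 1/4]] = [[-5, -2, 2]].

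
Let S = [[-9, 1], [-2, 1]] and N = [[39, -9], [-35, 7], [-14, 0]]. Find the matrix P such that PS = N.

Since S sits to the right of P, P = NS⁻¹.
det S = -7, so S⁻¹ = [[-1/7, 1/7], [-2/7, 9/7]].
P = NS⁻¹ = [[39, -9], [-35, 7], [-14, 0]] · [[-1/7, 1/7], [-2/7, 9/7]] = [[-3, -6], [3, 4], [2, -2]].

P = [[-3, -6], [3, 4], [2, -2]]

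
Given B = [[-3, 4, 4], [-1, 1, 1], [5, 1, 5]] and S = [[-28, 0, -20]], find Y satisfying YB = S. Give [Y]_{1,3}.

-5

Since B sits to the right of Y, Y = SB⁻¹.
B has determinant 4; B⁻¹ = [[1, -4, 0], [5/2, -35/4, -1/4], [-3/2, 23/4, 1/4]].
Y = SB⁻¹ = [[-28, 0, -20]] · [[1, -4, 0], [5/2, -35/4, -1/4], [-3/2, 23/4, 1/4]] = [[2, -3, -5]].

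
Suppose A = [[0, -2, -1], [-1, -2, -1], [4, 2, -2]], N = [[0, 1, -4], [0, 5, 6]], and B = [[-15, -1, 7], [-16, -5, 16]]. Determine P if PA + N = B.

P = [[-2, -1, -4], [4, -4, -5]]

PA = B − N = [[-15, -2, 11], [-16, -10, 10]].
A is on the right of P, so right-multiply by A⁻¹: P = (B − N)A⁻¹.
A has determinant 6; A⁻¹ = [[1, -1, 0], [-1, 2/3, 1/6], [1, -4/3, -1/3]].
P = (B − N)A⁻¹ = [[-2, -1, -4], [4, -4, -5]].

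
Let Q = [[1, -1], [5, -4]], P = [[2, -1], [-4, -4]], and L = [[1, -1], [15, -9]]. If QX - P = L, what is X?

X = [[-1, -5], [-4, -3]]

QX = L + P = [[3, -2], [11, -13]].
Since Q multiplies X on the left, X = Q⁻¹(L + P).
det Q = 1; the adjugate gives Q⁻¹ = [[-4, 1], [-5, 1]].
X = Q⁻¹(L + P) = [[-1, -5], [-4, -3]].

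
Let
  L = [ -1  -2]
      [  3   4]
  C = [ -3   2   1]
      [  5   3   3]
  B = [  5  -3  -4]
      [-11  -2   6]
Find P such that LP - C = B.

LP = B + C = [[2, -1, -3], [-6, 1, 9]].
L is on the left of P, so left-multiply by L⁻¹: P = L⁻¹(B + C).
det L = 2; the adjugate gives L⁻¹ = [[2, 1], [-3/2, -1/2]].
P = L⁻¹(B + C) = [[-2, -1, 3], [0, 1, 0]].

P = [[-2, -1, 3], [0, 1, 0]]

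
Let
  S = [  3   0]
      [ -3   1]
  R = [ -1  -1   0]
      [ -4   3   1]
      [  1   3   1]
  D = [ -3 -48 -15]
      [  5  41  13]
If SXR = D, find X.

Isolating X: multiply by S⁻¹ from the left and R⁻¹ from the right, so X = S⁻¹DR⁻¹.
S has determinant 3; S⁻¹ = [[1/3, 0], [1, 1]].
R has determinant -5; R⁻¹ = [[0, -1/5, 1/5], [-1, 1/5, -1/5], [3, -2/5, 7/5]].
S⁻¹D = [[-1, -16, -5], [2, -7, -2]].
X = (S⁻¹D)R⁻¹ = [[1, -1, -4], [1, -1, -1]].

X = [[1, -1, -4], [1, -1, -1]]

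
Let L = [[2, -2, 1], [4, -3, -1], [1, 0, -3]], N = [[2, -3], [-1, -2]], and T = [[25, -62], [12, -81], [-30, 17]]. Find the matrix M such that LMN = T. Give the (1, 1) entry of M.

1

M = L⁻¹TN⁻¹ (apply L⁻¹ on the left and N⁻¹ on the right).
det L = -1, so L⁻¹ = [[-9, 6, -5], [-11, 7, -6], [-3, 2, -2]].
det N = -7; the adjugate gives N⁻¹ = [[2/7, -3/7], [-1/7, -2/7]].
L⁻¹T = [[-3, -13], [-11, 13], [9, -10]].
M = (L⁻¹T)N⁻¹ = [[1, 5], [-5, 1], [4, -1]].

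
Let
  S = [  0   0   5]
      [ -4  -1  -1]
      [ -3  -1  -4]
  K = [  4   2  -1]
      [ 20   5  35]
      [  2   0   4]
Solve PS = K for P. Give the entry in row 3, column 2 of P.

-2

Since S sits to the right of P, P = KS⁻¹.
S has determinant 5; S⁻¹ = [[3/5, -1, 1], [-13/5, 3, -4], [1/5, 0, 0]].
P = KS⁻¹ = [[4, 2, -1], [20, 5, 35], [2, 0, 4]] · [[3/5, -1, 1], [-13/5, 3, -4], [1/5, 0, 0]] = [[-3, 2, -4], [6, -5, 0], [2, -2, 2]].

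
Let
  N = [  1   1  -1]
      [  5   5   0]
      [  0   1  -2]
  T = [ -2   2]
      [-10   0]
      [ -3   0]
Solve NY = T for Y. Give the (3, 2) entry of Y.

Left-multiplying both sides by N⁻¹ gives Y = N⁻¹T.
det N = -5; the adjugate gives N⁻¹ = [[2, -1/5, -1], [-2, 2/5, 1], [-1, 1/5, 0]].
Y = N⁻¹T = [[2, -1/5, -1], [-2, 2/5, 1], [-1, 1/5, 0]] · [[-2, 2], [-10, 0], [-3, 0]] = [[1, 4], [-3, -4], [0, -2]].

-2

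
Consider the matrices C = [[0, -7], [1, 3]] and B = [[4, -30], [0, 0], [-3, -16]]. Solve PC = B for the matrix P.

P = [[6, 4], [0, 0], [1, -3]]

C is on the right of P, so right-multiply by C⁻¹: P = BC⁻¹.
C has determinant 7; C⁻¹ = [[3/7, 1], [-1/7, 0]].
P = BC⁻¹ = [[4, -30], [0, 0], [-3, -16]] · [[3/7, 1], [-1/7, 0]] = [[6, 4], [0, 0], [1, -3]].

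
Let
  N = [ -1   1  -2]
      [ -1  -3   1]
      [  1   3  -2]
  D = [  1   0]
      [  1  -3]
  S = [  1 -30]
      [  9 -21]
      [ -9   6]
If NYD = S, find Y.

Y = N⁻¹SD⁻¹ (apply N⁻¹ on the left and D⁻¹ on the right).
det N = -4, so N⁻¹ = [[-3/4, 1, 5/4], [1/4, -1, -3/4], [0, -1, -1]].
det D = -3, so D⁻¹ = [[1, 0], [1/3, -1/3]].
N⁻¹S = [[-3, 9], [-2, 9], [0, 15]].
Y = (N⁻¹S)D⁻¹ = [[0, -3], [1, -3], [5, -5]].

Y = [[0, -3], [1, -3], [5, -5]]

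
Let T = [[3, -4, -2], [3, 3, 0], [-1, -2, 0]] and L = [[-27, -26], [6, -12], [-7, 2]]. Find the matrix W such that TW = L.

Left-multiplying both sides by T⁻¹ gives W = T⁻¹L.
det T = 6; the adjugate gives T⁻¹ = [[0, 2/3, 1], [0, -1/3, -1], [-1/2, 5/3, 7/2]].
W = T⁻¹L = [[0, 2/3, 1], [0, -1/3, -1], [-1/2, 5/3, 7/2]] · [[-27, -26], [6, -12], [-7, 2]] = [[-3, -6], [5, 2], [-1, 0]].

W = [[-3, -6], [5, 2], [-1, 0]]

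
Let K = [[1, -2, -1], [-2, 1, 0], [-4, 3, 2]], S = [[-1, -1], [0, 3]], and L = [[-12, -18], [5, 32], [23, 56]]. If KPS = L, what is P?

Left-multiply by K⁻¹ and right-multiply by S⁻¹: P = K⁻¹LS⁻¹.
det K = -4; the adjugate gives K⁻¹ = [[-1/2, -1/4, -1/4], [-1, 1/2, -1/2], [1/2, -5/4, 3/4]].
S has determinant -3; S⁻¹ = [[-1, -1/3], [0, 1/3]].
K⁻¹L = [[-1, -13], [3, 6], [5, -7]].
P = (K⁻¹L)S⁻¹ = [[1, -4], [-3, 1], [-5, -4]].

P = [[1, -4], [-3, 1], [-5, -4]]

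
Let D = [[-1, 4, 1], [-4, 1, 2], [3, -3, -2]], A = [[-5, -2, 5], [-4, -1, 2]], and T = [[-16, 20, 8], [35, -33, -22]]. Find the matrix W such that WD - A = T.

W = [[1, 2, -4], [-4, -3, 5]]

WD = T + A = [[-21, 18, 13], [31, -34, -20]].
D is on the right of W, so right-multiply by D⁻¹: W = (T + A)D⁻¹.
det D = -3; the adjugate gives D⁻¹ = [[-4/3, -5/3, -7/3], [2/3, 1/3, 2/3], [-3, -3, -5]].
W = (T + A)D⁻¹ = [[1, 2, -4], [-4, -3, 5]].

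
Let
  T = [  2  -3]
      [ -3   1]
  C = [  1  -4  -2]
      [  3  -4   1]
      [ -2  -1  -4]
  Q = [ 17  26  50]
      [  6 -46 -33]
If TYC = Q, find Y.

Isolating Y: multiply by T⁻¹ from the left and C⁻¹ from the right, so Y = T⁻¹QC⁻¹.
det T = -7, so T⁻¹ = [[-1/7, -3/7], [-3/7, -2/7]].
det C = -1, so C⁻¹ = [[-17, 14, 12], [-10, 8, 7], [11, -9, -8]].
T⁻¹Q = [[-5, 16, 7], [-9, 2, -12]].
Y = (T⁻¹Q)C⁻¹ = [[2, -5, -4], [1, -2, 2]].

Y = [[2, -5, -4], [1, -2, 2]]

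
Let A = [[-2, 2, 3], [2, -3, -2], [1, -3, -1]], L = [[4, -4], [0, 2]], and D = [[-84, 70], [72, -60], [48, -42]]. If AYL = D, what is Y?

Y = A⁻¹DL⁻¹ (apply A⁻¹ on the left and L⁻¹ on the right).
det A = -3; the adjugate gives A⁻¹ = [[1, 7/3, -5/3], [0, 1/3, -2/3], [1, 4/3, -2/3]].
det L = 8, so L⁻¹ = [[1/4, 1/2], [0, 1/2]].
A⁻¹D = [[4, 0], [-8, 8], [-20, 18]].
Y = (A⁻¹D)L⁻¹ = [[1, 2], [-2, 0], [-5, -1]].

Y = [[1, 2], [-2, 0], [-5, -1]]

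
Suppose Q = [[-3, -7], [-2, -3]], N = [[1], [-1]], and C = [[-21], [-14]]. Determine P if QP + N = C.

P = [[5], [1]]

QP = C − N = [[-22], [-13]].
Q is on the left of P, so left-multiply by Q⁻¹: P = Q⁻¹(C − N).
det Q = -5; the adjugate gives Q⁻¹ = [[3/5, -7/5], [-2/5, 3/5]].
P = Q⁻¹(C − N) = [[5], [1]].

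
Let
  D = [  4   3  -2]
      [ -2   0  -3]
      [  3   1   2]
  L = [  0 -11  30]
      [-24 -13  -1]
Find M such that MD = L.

Right-multiplying both sides by D⁻¹ gives M = LD⁻¹.
det D = 1, so D⁻¹ = [[3, -8, -9], [-5, 14, 16], [-2, 5, 6]].
M = LD⁻¹ = [[0, -11, 30], [-24, -13, -1]] · [[3, -8, -9], [-5, 14, 16], [-2, 5, 6]] = [[-5, -4, 4], [-5, 5, 2]].

M = [[-5, -4, 4], [-5, 5, 2]]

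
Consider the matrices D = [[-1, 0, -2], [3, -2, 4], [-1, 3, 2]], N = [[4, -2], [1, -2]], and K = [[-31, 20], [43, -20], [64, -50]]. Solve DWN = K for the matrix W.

Left-multiply by D⁻¹ and right-multiply by N⁻¹: W = D⁻¹KN⁻¹.
det D = 2, so D⁻¹ = [[-8, -3, -2], [-5, -2, -1], [7/2, 3/2, 1]].
det N = -6; the adjugate gives N⁻¹ = [[1/3, -1/3], [1/6, -2/3]].
D⁻¹K = [[-9, 0], [5, -10], [20, -10]].
W = (D⁻¹K)N⁻¹ = [[-3, 3], [0, 5], [5, 0]].

W = [[-3, 3], [0, 5], [5, 0]]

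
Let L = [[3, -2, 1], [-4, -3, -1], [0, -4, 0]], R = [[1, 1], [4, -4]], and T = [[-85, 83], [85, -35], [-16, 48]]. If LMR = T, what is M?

M = L⁻¹TR⁻¹ (apply L⁻¹ on the left and R⁻¹ on the right).
det L = 4, so L⁻¹ = [[-1, -1, 5/4], [0, 0, -1/4], [4, 3, -17/4]].
det R = -8, so R⁻¹ = [[1/2, 1/8], [1/2, -1/8]].
L⁻¹T = [[-20, 12], [4, -12], [-17, 23]].
M = (L⁻¹T)R⁻¹ = [[-4, -4], [-4, 2], [3, -5]].

M = [[-4, -4], [-4, 2], [3, -5]]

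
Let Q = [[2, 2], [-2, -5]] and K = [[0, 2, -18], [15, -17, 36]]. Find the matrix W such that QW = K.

W = [[5, -4, -3], [-5, 5, -6]]

Left-multiplying both sides by Q⁻¹ gives W = Q⁻¹K.
det Q = -6; the adjugate gives Q⁻¹ = [[5/6, 1/3], [-1/3, -1/3]].
W = Q⁻¹K = [[5/6, 1/3], [-1/3, -1/3]] · [[0, 2, -18], [15, -17, 36]] = [[5, -4, -3], [-5, 5, -6]].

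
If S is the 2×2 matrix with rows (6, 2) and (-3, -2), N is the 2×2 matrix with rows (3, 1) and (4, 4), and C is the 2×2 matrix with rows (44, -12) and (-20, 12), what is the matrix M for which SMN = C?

M = [[4, -1], [2, -2]]

M = S⁻¹CN⁻¹ (apply S⁻¹ on the left and N⁻¹ on the right).
det S = -6; the adjugate gives S⁻¹ = [[1/3, 1/3], [-1/2, -1]].
det N = 8, so N⁻¹ = [[1/2, -1/8], [-1/2, 3/8]].
S⁻¹C = [[8, 0], [-2, -6]].
M = (S⁻¹C)N⁻¹ = [[4, -1], [2, -2]].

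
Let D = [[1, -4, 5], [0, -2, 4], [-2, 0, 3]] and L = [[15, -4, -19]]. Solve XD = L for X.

Since D sits to the right of X, X = LD⁻¹.
det D = 6, so D⁻¹ = [[-1, 2, -1], [-4/3, 13/6, -2/3], [-2/3, 4/3, -1/3]].
X = LD⁻¹ = [[15, -4, -19]] · [[-1, 2, -1], [-4/3, 13/6, -2/3], [-2/3, 4/3, -1/3]] = [[3, -4, -6]].

X = [[3, -4, -6]]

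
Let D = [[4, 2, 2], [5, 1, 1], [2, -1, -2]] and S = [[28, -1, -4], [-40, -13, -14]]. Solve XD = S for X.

X = [[-2, 6, 3], [-3, -6, 1]]

D is on the right of X, so right-multiply by D⁻¹: X = SD⁻¹.
D has determinant 6; D⁻¹ = [[-1/6, 1/3, 0], [2, -2, 1], [-7/6, 4/3, -1]].
X = SD⁻¹ = [[28, -1, -4], [-40, -13, -14]] · [[-1/6, 1/3, 0], [2, -2, 1], [-7/6, 4/3, -1]] = [[-2, 6, 3], [-3, -6, 1]].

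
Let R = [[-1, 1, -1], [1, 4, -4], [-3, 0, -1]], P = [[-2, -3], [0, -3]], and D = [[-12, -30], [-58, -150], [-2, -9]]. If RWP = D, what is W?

Left-multiply by R⁻¹ and right-multiply by P⁻¹: W = R⁻¹DP⁻¹.
det R = 5, so R⁻¹ = [[-4/5, 1/5, 0], [13/5, -2/5, -1], [12/5, -3/5, -1]].
P has determinant 6; P⁻¹ = [[-1/2, 1/2], [0, -1/3]].
R⁻¹D = [[-2, -6], [-6, -9], [8, 27]].
W = (R⁻¹D)P⁻¹ = [[1, 1], [3, 0], [-4, -5]].

W = [[1, 1], [3, 0], [-4, -5]]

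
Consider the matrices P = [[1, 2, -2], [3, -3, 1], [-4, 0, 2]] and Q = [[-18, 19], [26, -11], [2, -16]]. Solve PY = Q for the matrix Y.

Since P multiplies Y on the left, Y = P⁻¹Q.
det P = -2, so P⁻¹ = [[3, 2, 2], [5, 3, 7/2], [6, 4, 9/2]].
Y = P⁻¹Q = [[3, 2, 2], [5, 3, 7/2], [6, 4, 9/2]] · [[-18, 19], [26, -11], [2, -16]] = [[2, 3], [-5, 6], [5, -2]].

Y = [[2, 3], [-5, 6], [5, -2]]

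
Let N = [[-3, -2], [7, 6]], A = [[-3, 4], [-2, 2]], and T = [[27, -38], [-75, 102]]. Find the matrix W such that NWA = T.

Left-multiply by N⁻¹ and right-multiply by A⁻¹: W = N⁻¹TA⁻¹.
N has determinant -4; N⁻¹ = [[-3/2, -1/2], [7/4, 3/4]].
det A = 2, so A⁻¹ = [[1, -2], [1, -3/2]].
N⁻¹T = [[-3, 6], [-9, 10]].
W = (N⁻¹T)A⁻¹ = [[3, -3], [1, 3]].

W = [[3, -3], [1, 3]]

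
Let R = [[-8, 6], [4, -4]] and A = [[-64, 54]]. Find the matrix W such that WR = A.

W = [[5, -6]]

Right-multiplying both sides by R⁻¹ gives W = AR⁻¹.
det R = 8, so R⁻¹ = [[-1/2, -3/4], [-1/2, -1]].
W = AR⁻¹ = [[-64, 54]] · [[-1/2, -3/4], [-1/2, -1]] = [[5, -6]].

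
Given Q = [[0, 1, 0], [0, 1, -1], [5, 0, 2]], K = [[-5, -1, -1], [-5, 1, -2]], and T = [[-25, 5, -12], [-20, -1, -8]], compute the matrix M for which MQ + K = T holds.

MQ = T − K = [[-20, 6, -11], [-15, -2, -6]].
Q is on the right of M, so right-multiply by Q⁻¹: M = (T − K)Q⁻¹.
Q has determinant -5; Q⁻¹ = [[-2/5, 2/5, 1/5], [1, 0, 0], [1, -1, 0]].
M = (T − K)Q⁻¹ = [[3, 3, -4], [-2, 0, -3]].

M = [[3, 3, -4], [-2, 0, -3]]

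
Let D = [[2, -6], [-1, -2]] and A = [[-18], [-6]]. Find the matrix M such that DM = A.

M = [[0], [3]]

Left-multiplying both sides by D⁻¹ gives M = D⁻¹A.
D has determinant -10; D⁻¹ = [[1/5, -3/5], [-1/10, -1/5]].
M = D⁻¹A = [[1/5, -3/5], [-1/10, -1/5]] · [[-18], [-6]] = [[0], [3]].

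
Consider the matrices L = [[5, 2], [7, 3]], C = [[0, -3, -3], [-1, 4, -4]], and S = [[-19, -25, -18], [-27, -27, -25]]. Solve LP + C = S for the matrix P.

LP = S − C = [[-19, -22, -15], [-26, -31, -21]].
Since L multiplies P on the left, P = L⁻¹(S − C).
det L = 1, so L⁻¹ = [[3, -2], [-7, 5]].
P = L⁻¹(S − C) = [[-5, -4, -3], [3, -1, 0]].

P = [[-5, -4, -3], [3, -1, 0]]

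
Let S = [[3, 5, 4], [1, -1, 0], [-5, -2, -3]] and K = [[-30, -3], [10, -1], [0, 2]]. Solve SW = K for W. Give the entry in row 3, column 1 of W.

Since S multiplies W on the left, W = S⁻¹K.
S has determinant -4; S⁻¹ = [[-3/4, -7/4, -1], [-3/4, -11/4, -1], [7/4, 19/4, 2]].
W = S⁻¹K = [[-3/4, -7/4, -1], [-3/4, -11/4, -1], [7/4, 19/4, 2]] · [[-30, -3], [10, -1], [0, 2]] = [[5, 2], [-5, 3], [-5, -6]].

-5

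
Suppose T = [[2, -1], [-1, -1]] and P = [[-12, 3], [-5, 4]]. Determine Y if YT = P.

Y = [[-5, 2], [-3, -1]]

Right-multiplying both sides by T⁻¹ gives Y = PT⁻¹.
det T = -3; the adjugate gives T⁻¹ = [[1/3, -1/3], [-1/3, -2/3]].
Y = PT⁻¹ = [[-12, 3], [-5, 4]] · [[1/3, -1/3], [-1/3, -2/3]] = [[-5, 2], [-3, -1]].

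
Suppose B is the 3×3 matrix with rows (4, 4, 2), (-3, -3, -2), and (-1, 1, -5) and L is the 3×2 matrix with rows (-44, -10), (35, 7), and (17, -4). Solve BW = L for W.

B is on the left of W, so left-multiply by B⁻¹: W = B⁻¹L.
det B = 4, so B⁻¹ = [[17/4, 11/2, -1/2], [-13/4, -9/2, 1/2], [-3/2, -2, 0]].
W = B⁻¹L = [[17/4, 11/2, -1/2], [-13/4, -9/2, 1/2], [-3/2, -2, 0]] · [[-44, -10], [35, 7], [17, -4]] = [[-3, -2], [-6, -1], [-4, 1]].

W = [[-3, -2], [-6, -1], [-4, 1]]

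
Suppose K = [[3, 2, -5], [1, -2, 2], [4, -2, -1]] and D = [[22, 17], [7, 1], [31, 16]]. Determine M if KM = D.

Since K multiplies M on the left, M = K⁻¹D.
det K = 6; the adjugate gives K⁻¹ = [[1, 2, -1], [3/2, 17/6, -11/6], [1, 7/3, -4/3]].
M = K⁻¹D = [[1, 2, -1], [3/2, 17/6, -11/6], [1, 7/3, -4/3]] · [[22, 17], [7, 1], [31, 16]] = [[5, 3], [-4, -1], [-3, -2]].

M = [[5, 3], [-4, -1], [-3, -2]]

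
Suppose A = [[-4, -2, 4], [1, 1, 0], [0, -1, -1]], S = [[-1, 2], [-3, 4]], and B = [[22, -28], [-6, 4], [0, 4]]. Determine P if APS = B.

Left-multiply by A⁻¹ and right-multiply by S⁻¹: P = A⁻¹BS⁻¹.
det A = -2; the adjugate gives A⁻¹ = [[1/2, 3, 2], [-1/2, -2, -2], [1/2, 2, 1]].
S has determinant 2; S⁻¹ = [[2, -1], [3/2, -1/2]].
A⁻¹B = [[-7, 6], [1, -2], [-1, -2]].
P = (A⁻¹B)S⁻¹ = [[-5, 4], [-1, 0], [-5, 2]].

P = [[-5, 4], [-1, 0], [-5, 2]]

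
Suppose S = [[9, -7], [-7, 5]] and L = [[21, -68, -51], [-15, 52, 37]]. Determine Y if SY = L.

Y = [[0, -6, -1], [-3, 2, 6]]

Left-multiplying both sides by S⁻¹ gives Y = S⁻¹L.
S has determinant -4; S⁻¹ = [[-5/4, -7/4], [-7/4, -9/4]].
Y = S⁻¹L = [[-5/4, -7/4], [-7/4, -9/4]] · [[21, -68, -51], [-15, 52, 37]] = [[0, -6, -1], [-3, 2, 6]].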